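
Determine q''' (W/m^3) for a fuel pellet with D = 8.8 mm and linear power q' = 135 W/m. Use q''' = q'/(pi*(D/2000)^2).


r = D / 2 / 1000 = 8.8 / 2 / 1000 = 0.0044 m
q''' = q' / (pi * r^2)
q''' = 135 / (pi * 0.0044^2)
q''' = 2.2196e+06 W/m^3

2.2196e+06


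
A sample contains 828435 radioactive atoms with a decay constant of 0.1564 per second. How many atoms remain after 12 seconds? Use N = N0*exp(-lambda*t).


N = N0 * exp(-lambda * t)
N = 828435 * exp(-0.1564 * 12)
N = 126816

126816


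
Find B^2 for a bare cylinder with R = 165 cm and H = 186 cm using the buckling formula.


B^2 = (2.405/R)^2 + (pi/H)^2
B^2 = (2.405/165)^2 + (pi/186)^2
B^2 = 4.9773e-04 /cm^2

4.9773e-04


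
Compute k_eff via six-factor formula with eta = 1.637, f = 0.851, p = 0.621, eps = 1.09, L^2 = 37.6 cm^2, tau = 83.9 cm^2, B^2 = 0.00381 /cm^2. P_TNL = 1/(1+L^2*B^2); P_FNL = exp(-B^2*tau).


k_inf = eta*f*p*eps = 1.637*0.851*0.621*1.09 = 0.9429667
P_TNL = 1/(1 + L^2*B^2) = 1/(1 + 37.6*0.00381) = 0.8746947
P_FNL = exp(-B^2*tau) = exp(-0.00381*83.9) = 0.7263967
k_eff = k_inf * P_TNL * P_FNL = 0.9429667 * 0.8746947 * 0.7263967
k_eff = 0.59914

0.59914


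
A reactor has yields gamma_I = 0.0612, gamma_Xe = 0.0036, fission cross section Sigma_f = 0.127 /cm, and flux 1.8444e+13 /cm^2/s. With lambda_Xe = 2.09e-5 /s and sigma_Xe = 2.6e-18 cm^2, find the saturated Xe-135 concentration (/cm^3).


Xe_eq = (gamma_I + gamma_Xe) * Sigma_f * phi / (lambda_Xe + sigma_Xe * phi)
Numerator = (0.0612 + 0.0036) * 0.127 * 1.8444e+13 = 1.517867e+11
Denominator = 2.09e-5 + 2.6e-18 * 1.8444e+13 = 6.885440e-05
Xe_eq = 1.517867e+11 / 6.885440e-05 = 2.2045e+15 /cm^3

2.2045e+15


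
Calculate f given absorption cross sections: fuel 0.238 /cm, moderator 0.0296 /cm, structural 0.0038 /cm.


f = Sigma_a_fuel / (Sigma_a_fuel + Sigma_a_mod + Sigma_a_other)
f = 0.238 / (0.238 + 0.0296 + 0.0038)
f = 0.87693

0.87693


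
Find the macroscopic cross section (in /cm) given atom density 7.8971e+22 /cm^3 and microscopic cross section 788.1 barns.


Sigma = N * sigma_barns * 1e-24
Sigma = 7.8971e+22 * 788.1 * 1e-24
Sigma = 62.237 /cm

62.237


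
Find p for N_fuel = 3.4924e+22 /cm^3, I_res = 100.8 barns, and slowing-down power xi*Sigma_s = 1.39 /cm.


p = exp(-N * I * 1e-24 / (xi*Sigma_s))
p = exp(-3.4924e+22 * 100.8 * 1e-24 / 1.39)
p = 0.079451

0.079451


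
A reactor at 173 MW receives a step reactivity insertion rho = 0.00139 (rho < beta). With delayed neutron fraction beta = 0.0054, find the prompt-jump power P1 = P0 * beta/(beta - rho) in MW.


P1/P0 = beta / (beta - rho)
P1/P0 = 0.0054 / (0.0054 - 0.00139) = 1.346633
P1 = 173 * 1.346633 = 232.97 MW

232.97


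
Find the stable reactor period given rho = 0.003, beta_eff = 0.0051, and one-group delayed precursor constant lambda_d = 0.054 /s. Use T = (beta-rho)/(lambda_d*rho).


T = (beta - rho) / (lambda_d * rho)
T = (0.0051 - 0.003) / (0.054 * 0.003)
T = 12.963 s

12.963


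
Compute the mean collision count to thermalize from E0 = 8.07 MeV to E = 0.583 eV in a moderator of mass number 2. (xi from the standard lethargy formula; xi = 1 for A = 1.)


xi = 1 + (A-1)^2/(2A)*ln((A-1)/(A+1)) = 0.7253469 (for A = 2)
n = ln(E0/E) / xi
n = ln(8.07e6 / 0.583) / 0.7253469
n = ln(1.384220e+07) / 0.7253469 = 22.669

22.669


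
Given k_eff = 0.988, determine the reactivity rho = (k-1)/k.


rho = (k_eff - 1) / k_eff
rho = (0.988 - 1) / 0.988
rho = -0.012146

-0.012146


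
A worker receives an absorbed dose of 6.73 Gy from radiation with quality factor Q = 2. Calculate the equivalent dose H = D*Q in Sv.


H = D * Q
H = 6.73 * 2
H = 13.460 Sv

13.460


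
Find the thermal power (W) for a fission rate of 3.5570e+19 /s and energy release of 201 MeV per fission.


P = fission_rate * E_MeV * 1.602e-13
P = 3.5570e+19 * 201 * 1.602e-13
P = 1.1454e+09 W

1.1454e+09


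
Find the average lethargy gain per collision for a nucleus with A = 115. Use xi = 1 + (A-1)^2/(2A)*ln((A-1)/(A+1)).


xi = 1 + (A-1)^2/(2A) * ln((A-1)/(A+1))
xi = 1 + (115-1)^2/(2*115) * ln((115-1)/(115 +1))
xi = 0.017291

0.017291


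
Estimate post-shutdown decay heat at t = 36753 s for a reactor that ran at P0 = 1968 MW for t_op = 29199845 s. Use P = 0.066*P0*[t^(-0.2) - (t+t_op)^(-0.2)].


P/P0 = 0.066 * [t^(-0.2) - (t + t_op)^(-0.2)]
P/P0 = 0.066 * [36753^(-0.2) - (36753 + 29199845)^(-0.2)]
P/P0 = 0.066 * [0.1221635 - 0.03212289] = 0.005942680
P = 1968 * 0.005942680 = 11.695 MW

11.695


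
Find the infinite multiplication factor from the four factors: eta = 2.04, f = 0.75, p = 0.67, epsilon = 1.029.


k_inf = eta * f * p * epsilon
k_inf = 2.04 * 0.75 * 0.67 * 1.029
k_inf = 1.0548

1.0548


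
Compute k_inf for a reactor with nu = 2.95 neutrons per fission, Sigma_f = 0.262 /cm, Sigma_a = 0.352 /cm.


k_inf = nu * Sigma_f / Sigma_a
k_inf = 2.95 * 0.262 / 0.352
k_inf = 2.1957

2.1957


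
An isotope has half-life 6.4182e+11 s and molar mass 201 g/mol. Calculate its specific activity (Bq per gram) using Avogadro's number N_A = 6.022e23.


lambda = ln(2) / t_half = ln(2) / 6.4182e+11 = 1.079971e-12 /s
SA = lambda * N_A / M
SA = 1.079971e-12 * 6.022e23 / 201
SA = 3.2356e+09 Bq/g

3.2356e+09


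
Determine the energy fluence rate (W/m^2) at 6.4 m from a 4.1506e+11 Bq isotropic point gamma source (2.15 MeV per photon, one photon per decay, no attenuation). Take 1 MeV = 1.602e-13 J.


psi = A * E * 1.602e-13 / (4*pi*r^2)
psi = 4.1506e+11 * 2.15 * 1.602e-13 / (4*pi*6.4^2)
psi = 2.7774e-04 W/m^2

2.7774e-04


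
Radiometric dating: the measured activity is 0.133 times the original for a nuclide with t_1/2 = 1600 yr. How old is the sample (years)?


lambda = ln(2) / t_half = ln(2) / 1600 = 4.332170e-04 /yr
t = -ln(A/A0) / lambda
t = -ln(0.133) / 4.332170e-04
t = 4656.8 yr

4656.8


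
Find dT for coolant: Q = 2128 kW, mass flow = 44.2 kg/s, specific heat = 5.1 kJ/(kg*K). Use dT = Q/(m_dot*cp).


dT = Q / (m_dot * cp)
dT = 2128 / (44.2 * 5.1)
dT = 9.4402 C

9.4402


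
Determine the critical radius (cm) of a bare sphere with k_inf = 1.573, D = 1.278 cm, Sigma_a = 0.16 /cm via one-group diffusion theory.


L^2 = D / Sigma_a = 1.278 / 0.16 = 7.987500 cm^2
B_m^2 = (k_inf - 1) / L^2 = (1.573 - 1) / 7.987500 = 0.07173709 /cm^2
For a bare sphere: B_g = pi/R, so R_c = pi / sqrt(B_m^2)
R_c = pi / sqrt(0.07173709) = 11.729 cm

11.729


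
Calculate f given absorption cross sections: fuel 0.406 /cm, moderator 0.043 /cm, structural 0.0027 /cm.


f = Sigma_a_fuel / (Sigma_a_fuel + Sigma_a_mod + Sigma_a_other)
f = 0.406 / (0.406 + 0.043 + 0.0027)
f = 0.89883

0.89883


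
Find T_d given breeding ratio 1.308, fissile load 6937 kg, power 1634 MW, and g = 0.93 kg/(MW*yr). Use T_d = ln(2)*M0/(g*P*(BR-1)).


Breeding gain G = BR - 1 = 1.308 - 1 = 0.308
Fissile production rate = g * P * G = 0.93 * 1634 * 0.308 = 468.04296 kg/yr
T_d = ln(2) * M0 / (g * P * G)
T_d = ln(2) * 6937 / 468.04296 = 10.273 yr

10.273


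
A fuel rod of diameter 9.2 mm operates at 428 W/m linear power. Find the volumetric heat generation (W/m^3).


r = D / 2 / 1000 = 9.2 / 2 / 1000 = 0.0046 m
q''' = q' / (pi * r^2)
q''' = 428 / (pi * 0.0046^2)
q''' = 6.4384e+06 W/m^3

6.4384e+06


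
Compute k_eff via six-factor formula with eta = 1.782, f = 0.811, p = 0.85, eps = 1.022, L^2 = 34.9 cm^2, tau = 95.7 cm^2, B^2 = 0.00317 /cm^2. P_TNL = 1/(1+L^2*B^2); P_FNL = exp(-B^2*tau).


k_inf = eta*f*p*eps = 1.782*0.811*0.85*1.022 = 1.255447
P_TNL = 1/(1 + L^2*B^2) = 1/(1 + 34.9*0.00317) = 0.9003874
P_FNL = exp(-B^2*tau) = exp(-0.00317*95.7) = 0.7383266
k_eff = k_inf * P_TNL * P_FNL = 1.255447 * 0.9003874 * 0.7383266
k_eff = 0.83460

0.83460


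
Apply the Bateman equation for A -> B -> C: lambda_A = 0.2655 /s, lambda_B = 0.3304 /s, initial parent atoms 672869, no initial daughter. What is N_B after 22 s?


N_B(t) = lambda_A * N_A0 / (lambda_B - lambda_A) * [exp(-lambda_A*t) - exp(-lambda_B*t)]
exp(-0.2655*22) = 0.002905935; exp(-0.3304*22) = 6.969478e-04
N_B = 0.2655 * 672869 / (0.3304 - 0.2655) * (0.002905935 - 6.969478e-04)
N_B = 6080.6

6080.6


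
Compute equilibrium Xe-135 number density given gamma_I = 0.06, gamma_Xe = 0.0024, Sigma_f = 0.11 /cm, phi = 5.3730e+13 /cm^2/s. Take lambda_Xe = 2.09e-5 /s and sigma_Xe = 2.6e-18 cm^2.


Xe_eq = (gamma_I + gamma_Xe) * Sigma_f * phi / (lambda_Xe + sigma_Xe * phi)
Numerator = (0.06 + 0.0024) * 0.11 * 5.3730e+13 = 3.688027e+11
Denominator = 2.09e-5 + 2.6e-18 * 5.3730e+13 = 1.605980e-04
Xe_eq = 3.688027e+11 / 1.605980e-04 = 2.2964e+15 /cm^3

2.2964e+15


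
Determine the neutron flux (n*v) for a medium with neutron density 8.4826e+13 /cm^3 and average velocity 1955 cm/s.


phi = n * v
phi = 8.4826e+13 * 1955
phi = 1.6583e+17 /cm^2/s

1.6583e+17


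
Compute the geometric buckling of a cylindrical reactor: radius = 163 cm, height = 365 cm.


B^2 = (2.405/R)^2 + (pi/H)^2
B^2 = (2.405/163)^2 + (pi/365)^2
B^2 = 2.9178e-04 /cm^2

2.9178e-04


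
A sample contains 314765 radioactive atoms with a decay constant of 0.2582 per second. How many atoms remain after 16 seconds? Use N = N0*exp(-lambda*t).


N = N0 * exp(-lambda * t)
N = 314765 * exp(-0.2582 * 16)
N = 5056.3

5056.3


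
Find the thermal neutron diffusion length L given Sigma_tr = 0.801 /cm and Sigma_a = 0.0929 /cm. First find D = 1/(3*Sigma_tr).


D = 1 / (3 * Sigma_tr) = 1 / (3 * 0.801) = 0.4161465 cm
L = sqrt(D / Sigma_a)
L = sqrt(0.4161465 / 0.0929)
L = 2.1165 cm

2.1165


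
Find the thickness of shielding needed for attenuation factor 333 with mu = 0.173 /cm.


x = ln(factor) / mu
x = ln(333) / 0.173
x = 33.573 cm

33.573


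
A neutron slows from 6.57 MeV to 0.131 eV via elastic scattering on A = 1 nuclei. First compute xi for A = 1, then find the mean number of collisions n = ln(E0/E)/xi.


xi = 1 + (A-1)^2/(2A)*ln((A-1)/(A+1)) = 1 (for A = 1)
n = ln(E0/E) / xi
n = ln(6.57e6 / 0.131) / 1
n = ln(5.015267e+07) / 1 = 17.731

17.731


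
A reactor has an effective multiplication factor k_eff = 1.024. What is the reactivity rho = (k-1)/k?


rho = (k_eff - 1) / k_eff
rho = (1.024 - 1) / 1.024
rho = 0.023438

0.023438


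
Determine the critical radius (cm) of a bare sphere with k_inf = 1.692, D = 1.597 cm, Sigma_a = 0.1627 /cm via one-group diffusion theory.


L^2 = D / Sigma_a = 1.597 / 0.1627 = 9.815612 cm^2
B_m^2 = (k_inf - 1) / L^2 = (1.692 - 1) / 9.815612 = 0.07049993 /cm^2
For a bare sphere: B_g = pi/R, so R_c = pi / sqrt(B_m^2)
R_c = pi / sqrt(0.07049993) = 11.832 cm

11.832


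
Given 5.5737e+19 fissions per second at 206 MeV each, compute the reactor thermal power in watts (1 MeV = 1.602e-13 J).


P = fission_rate * E_MeV * 1.602e-13
P = 5.5737e+19 * 206 * 1.602e-13
P = 1.8394e+09 W

1.8394e+09


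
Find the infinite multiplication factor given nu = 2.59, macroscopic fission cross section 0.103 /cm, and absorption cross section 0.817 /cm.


k_inf = nu * Sigma_f / Sigma_a
k_inf = 2.59 * 0.103 / 0.817
k_inf = 0.32652

0.32652


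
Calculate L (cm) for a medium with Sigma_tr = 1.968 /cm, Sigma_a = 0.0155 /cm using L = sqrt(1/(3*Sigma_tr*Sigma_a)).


D = 1 / (3 * Sigma_tr) = 1 / (3 * 1.968) = 0.1693767 cm
L = sqrt(D / Sigma_a)
L = sqrt(0.1693767 / 0.0155)
L = 3.3057 cm

3.3057


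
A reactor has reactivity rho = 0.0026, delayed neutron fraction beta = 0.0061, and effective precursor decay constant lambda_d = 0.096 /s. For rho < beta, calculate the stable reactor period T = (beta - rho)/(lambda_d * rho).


T = (beta - rho) / (lambda_d * rho)
T = (0.0061 - 0.0026) / (0.096 * 0.0026)
T = 14.022 s

14.022


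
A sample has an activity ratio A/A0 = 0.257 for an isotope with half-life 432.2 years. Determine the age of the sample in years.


lambda = ln(2) / t_half = ln(2) / 432.2 = 0.001603765 /yr
t = -ln(A/A0) / lambda
t = -ln(0.257) / 0.001603765
t = 847.18 yr

847.18


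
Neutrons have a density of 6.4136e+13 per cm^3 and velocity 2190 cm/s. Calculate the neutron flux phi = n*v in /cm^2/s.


phi = n * v
phi = 6.4136e+13 * 2190
phi = 1.4046e+17 /cm^2/s

1.4046e+17


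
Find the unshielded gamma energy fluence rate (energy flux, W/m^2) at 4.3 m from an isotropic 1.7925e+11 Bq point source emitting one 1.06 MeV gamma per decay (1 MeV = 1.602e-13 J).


psi = A * E * 1.602e-13 / (4*pi*r^2)
psi = 1.7925e+11 * 1.06 * 1.602e-13 / (4*pi*4.3^2)
psi = 1.3100e-04 W/m^2

1.3100e-04


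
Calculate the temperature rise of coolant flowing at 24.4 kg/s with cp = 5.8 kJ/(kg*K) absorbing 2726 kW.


dT = Q / (m_dot * cp)
dT = 2726 / (24.4 * 5.8)
dT = 19.262 C

19.262


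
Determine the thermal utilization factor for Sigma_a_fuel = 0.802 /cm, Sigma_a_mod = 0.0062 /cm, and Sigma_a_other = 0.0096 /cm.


f = Sigma_a_fuel / (Sigma_a_fuel + Sigma_a_mod + Sigma_a_other)
f = 0.802 / (0.802 + 0.0062 + 0.0096)
f = 0.98068

0.98068


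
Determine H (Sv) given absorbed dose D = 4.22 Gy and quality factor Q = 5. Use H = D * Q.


H = D * Q
H = 4.22 * 5
H = 21.100 Sv

21.100


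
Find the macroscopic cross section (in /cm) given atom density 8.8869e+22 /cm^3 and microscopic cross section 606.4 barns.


Sigma = N * sigma_barns * 1e-24
Sigma = 8.8869e+22 * 606.4 * 1e-24
Sigma = 53.890 /cm

53.890


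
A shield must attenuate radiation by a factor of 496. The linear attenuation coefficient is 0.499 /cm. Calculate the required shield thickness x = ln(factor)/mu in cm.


x = ln(factor) / mu
x = ln(496) / 0.499
x = 12.438 cm

12.438


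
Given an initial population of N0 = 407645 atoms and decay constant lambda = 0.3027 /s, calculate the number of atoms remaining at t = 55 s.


N = N0 * exp(-lambda * t)
N = 407645 * exp(-0.3027 * 55)
N = 0.023984

0.023984


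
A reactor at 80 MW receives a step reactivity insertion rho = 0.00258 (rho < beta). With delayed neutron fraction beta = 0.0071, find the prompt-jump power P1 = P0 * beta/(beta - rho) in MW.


P1/P0 = beta / (beta - rho)
P1/P0 = 0.0071 / (0.0071 - 0.00258) = 1.570796
P1 = 80 * 1.570796 = 125.66 MW

125.66


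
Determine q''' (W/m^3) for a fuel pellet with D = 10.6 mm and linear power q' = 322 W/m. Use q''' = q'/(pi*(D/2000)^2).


r = D / 2 / 1000 = 10.6 / 2 / 1000 = 0.0053 m
q''' = q' / (pi * r^2)
q''' = 322 / (pi * 0.0053^2)
q''' = 3.6488e+06 W/m^3

3.6488e+06


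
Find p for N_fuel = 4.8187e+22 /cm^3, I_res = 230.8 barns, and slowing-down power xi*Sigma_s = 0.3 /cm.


p = exp(-N * I * 1e-24 / (xi*Sigma_s))
p = exp(-4.8187e+22 * 230.8 * 1e-24 / 0.3)
p = 7.9413e-17

7.9413e-17


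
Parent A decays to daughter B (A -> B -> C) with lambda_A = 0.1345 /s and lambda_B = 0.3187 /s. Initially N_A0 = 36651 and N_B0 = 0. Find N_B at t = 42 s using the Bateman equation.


N_B(t) = lambda_A * N_A0 / (lambda_B - lambda_A) * [exp(-lambda_A*t) - exp(-lambda_B*t)]
exp(-0.1345*42) = 0.003521036; exp(-0.3187*42) = 1.537427e-06
N_B = 0.1345 * 36651 / (0.3187 - 0.1345) * (0.003521036 - 1.537427e-06)
N_B = 94.189

94.189


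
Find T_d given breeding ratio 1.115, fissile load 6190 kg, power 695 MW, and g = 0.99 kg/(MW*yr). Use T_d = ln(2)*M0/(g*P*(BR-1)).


Breeding gain G = BR - 1 = 1.115 - 1 = 0.115
Fissile production rate = g * P * G = 0.99 * 695 * 0.115 = 79.12575 kg/yr
T_d = ln(2) * M0 / (g * P * G)
T_d = ln(2) * 6190 / 79.12575 = 54.225 yr

54.225


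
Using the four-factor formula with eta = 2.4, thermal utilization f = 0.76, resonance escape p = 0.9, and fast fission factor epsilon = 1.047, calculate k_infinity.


k_inf = eta * f * p * epsilon
k_inf = 2.4 * 0.76 * 0.9 * 1.047
k_inf = 1.7188

1.7188


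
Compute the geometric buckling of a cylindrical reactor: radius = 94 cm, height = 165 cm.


B^2 = (2.405/R)^2 + (pi/H)^2
B^2 = (2.405/94)^2 + (pi/165)^2
B^2 = 0.0010171 /cm^2

0.0010171


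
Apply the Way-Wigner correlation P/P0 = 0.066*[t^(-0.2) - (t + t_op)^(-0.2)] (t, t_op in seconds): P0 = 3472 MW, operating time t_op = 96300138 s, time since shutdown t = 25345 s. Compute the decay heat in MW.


P/P0 = 0.066 * [t^(-0.2) - (t + t_op)^(-0.2)]
P/P0 = 0.066 * [25345^(-0.2) - (25345 + 96300138)^(-0.2)]
P/P0 = 0.066 * [0.1315896 - 0.02530765] = 0.007014609
P = 3472 * 0.007014609 = 24.355 MW

24.355


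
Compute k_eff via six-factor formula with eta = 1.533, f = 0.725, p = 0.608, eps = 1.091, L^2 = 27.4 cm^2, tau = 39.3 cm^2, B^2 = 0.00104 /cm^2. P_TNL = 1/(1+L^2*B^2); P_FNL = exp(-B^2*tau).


k_inf = eta*f*p*eps = 1.533*0.725*0.608*1.091 = 0.7372393
P_TNL = 1/(1 + L^2*B^2) = 1/(1 + 27.4*0.00104) = 0.9722935
P_FNL = exp(-B^2*tau) = exp(-0.00104*39.3) = 0.9599520
k_eff = k_inf * P_TNL * P_FNL = 0.7372393 * 0.9722935 * 0.9599520
k_eff = 0.68811

0.68811


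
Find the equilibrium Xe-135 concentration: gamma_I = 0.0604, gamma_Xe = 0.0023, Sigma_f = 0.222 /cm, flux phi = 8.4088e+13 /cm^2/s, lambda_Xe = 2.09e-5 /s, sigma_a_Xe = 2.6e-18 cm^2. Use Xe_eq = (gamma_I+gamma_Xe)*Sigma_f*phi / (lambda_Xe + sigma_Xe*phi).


Xe_eq = (gamma_I + gamma_Xe) * Sigma_f * phi / (lambda_Xe + sigma_Xe * phi)
Numerator = (0.0604 + 0.0023) * 0.222 * 8.4088e+13 = 1.170455e+12
Denominator = 2.09e-5 + 2.6e-18 * 8.4088e+13 = 2.395288e-04
Xe_eq = 1.170455e+12 / 2.395288e-04 = 4.8865e+15 /cm^3

4.8865e+15


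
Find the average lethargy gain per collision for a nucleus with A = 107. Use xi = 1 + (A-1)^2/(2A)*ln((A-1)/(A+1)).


xi = 1 + (A-1)^2/(2A) * ln((A-1)/(A+1))
xi = 1 + (107-1)^2/(2*107) * ln((107-1)/(107 +1))
xi = 0.018576

0.018576


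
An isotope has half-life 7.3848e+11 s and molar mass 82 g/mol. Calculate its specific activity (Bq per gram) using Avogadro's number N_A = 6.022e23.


lambda = ln(2) / t_half = ln(2) / 7.3848e+11 = 9.386133e-13 /s
SA = lambda * N_A / M
SA = 9.386133e-13 * 6.022e23 / 82
SA = 6.8931e+09 Bq/g

6.8931e+09


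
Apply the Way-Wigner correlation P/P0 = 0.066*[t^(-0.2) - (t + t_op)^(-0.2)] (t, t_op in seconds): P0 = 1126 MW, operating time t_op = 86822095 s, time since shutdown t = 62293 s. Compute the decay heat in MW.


P/P0 = 0.066 * [t^(-0.2) - (t + t_op)^(-0.2)]
P/P0 = 0.066 * [62293^(-0.2) - (62293 + 86822095)^(-0.2)]
P/P0 = 0.066 * [0.1099290 - 0.02583519] = 0.005550191
P = 1126 * 0.005550191 = 6.2495 MW

6.2495


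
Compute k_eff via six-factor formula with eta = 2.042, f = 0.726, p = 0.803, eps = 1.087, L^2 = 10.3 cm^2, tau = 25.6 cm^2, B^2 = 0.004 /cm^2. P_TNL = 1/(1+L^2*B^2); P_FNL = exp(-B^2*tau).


k_inf = eta*f*p*eps = 2.042*0.726*0.803*1.087 = 1.294009
P_TNL = 1/(1 + L^2*B^2) = 1/(1 + 10.3*0.004) = 0.9604303
P_FNL = exp(-B^2*tau) = exp(-0.004*25.6) = 0.9026684
k_eff = k_inf * P_TNL * P_FNL = 1.294009 * 0.9604303 * 0.9026684
k_eff = 1.1218

1.1218


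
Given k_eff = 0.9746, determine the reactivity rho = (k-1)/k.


rho = (k_eff - 1) / k_eff
rho = (0.9746 - 1) / 0.9746
rho = -0.026062

-0.026062


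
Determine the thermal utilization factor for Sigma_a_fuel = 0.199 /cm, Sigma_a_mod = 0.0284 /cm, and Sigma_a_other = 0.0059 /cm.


f = Sigma_a_fuel / (Sigma_a_fuel + Sigma_a_mod + Sigma_a_other)
f = 0.199 / (0.199 + 0.0284 + 0.0059)
f = 0.85298

0.85298


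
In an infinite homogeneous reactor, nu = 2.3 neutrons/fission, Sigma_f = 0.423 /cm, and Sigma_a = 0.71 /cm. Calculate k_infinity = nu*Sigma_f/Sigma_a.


k_inf = nu * Sigma_f / Sigma_a
k_inf = 2.3 * 0.423 / 0.71
k_inf = 1.3703

1.3703


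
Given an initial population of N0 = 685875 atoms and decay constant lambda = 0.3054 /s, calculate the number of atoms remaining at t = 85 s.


N = N0 * exp(-lambda * t)
N = 685875 * exp(-0.3054 * 85)
N = 3.6509e-06

3.6509e-06


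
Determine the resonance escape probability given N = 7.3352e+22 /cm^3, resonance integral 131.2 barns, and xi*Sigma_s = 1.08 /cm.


p = exp(-N * I * 1e-24 / (xi*Sigma_s))
p = exp(-7.3352e+22 * 131.2 * 1e-24 / 1.08)
p = 1.3491e-04

1.3491e-04


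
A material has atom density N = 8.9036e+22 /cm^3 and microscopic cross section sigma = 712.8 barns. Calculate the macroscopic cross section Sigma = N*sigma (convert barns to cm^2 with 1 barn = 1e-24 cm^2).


Sigma = N * sigma_barns * 1e-24
Sigma = 8.9036e+22 * 712.8 * 1e-24
Sigma = 63.465 /cm

63.465


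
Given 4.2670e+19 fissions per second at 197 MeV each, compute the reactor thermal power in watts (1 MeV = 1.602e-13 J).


P = fission_rate * E_MeV * 1.602e-13
P = 4.2670e+19 * 197 * 1.602e-13
P = 1.3466e+09 W

1.3466e+09


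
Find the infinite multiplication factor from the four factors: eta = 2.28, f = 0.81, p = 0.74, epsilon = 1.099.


k_inf = eta * f * p * epsilon
k_inf = 2.28 * 0.81 * 0.74 * 1.099
k_inf = 1.5019

1.5019


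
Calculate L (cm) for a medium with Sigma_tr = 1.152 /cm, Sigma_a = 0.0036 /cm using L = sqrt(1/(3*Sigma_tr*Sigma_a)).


D = 1 / (3 * Sigma_tr) = 1 / (3 * 1.152) = 0.2893519 cm
L = sqrt(D / Sigma_a)
L = sqrt(0.2893519 / 0.0036)
L = 8.9652 cm

8.9652


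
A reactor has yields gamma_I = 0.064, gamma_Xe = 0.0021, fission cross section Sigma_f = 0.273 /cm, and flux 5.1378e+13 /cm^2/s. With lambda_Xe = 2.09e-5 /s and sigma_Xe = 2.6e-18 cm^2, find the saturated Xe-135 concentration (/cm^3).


Xe_eq = (gamma_I + gamma_Xe) * Sigma_f * phi / (lambda_Xe + sigma_Xe * phi)
Numerator = (0.064 + 0.0021) * 0.273 * 5.1378e+13 = 9.271314e+11
Denominator = 2.09e-5 + 2.6e-18 * 5.1378e+13 = 1.544828e-04
Xe_eq = 9.271314e+11 / 1.544828e-04 = 6.0015e+15 /cm^3

6.0015e+15


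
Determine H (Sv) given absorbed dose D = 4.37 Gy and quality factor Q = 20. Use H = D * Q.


H = D * Q
H = 4.37 * 20
H = 87.400 Sv

87.400


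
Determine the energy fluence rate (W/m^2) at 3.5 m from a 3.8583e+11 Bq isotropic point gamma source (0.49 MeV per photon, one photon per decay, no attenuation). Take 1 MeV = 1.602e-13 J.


psi = A * E * 1.602e-13 / (4*pi*r^2)
psi = 3.8583e+11 * 0.49 * 1.602e-13 / (4*pi*3.5^2)
psi = 1.9675e-04 W/m^2

1.9675e-04


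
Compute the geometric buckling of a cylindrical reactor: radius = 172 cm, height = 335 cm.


B^2 = (2.405/R)^2 + (pi/H)^2
B^2 = (2.405/172)^2 + (pi/335)^2
B^2 = 2.8346e-04 /cm^2

2.8346e-04


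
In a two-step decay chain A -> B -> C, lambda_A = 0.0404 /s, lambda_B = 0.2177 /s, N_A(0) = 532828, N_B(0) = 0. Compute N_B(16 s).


N_B(t) = lambda_A * N_A0 / (lambda_B - lambda_A) * [exp(-lambda_A*t) - exp(-lambda_B*t)]
exp(-0.0404*16) = 0.5239285; exp(-0.2177*16) = 0.03070898
N_B = 0.0404 * 532828 / (0.2177 - 0.0404) * (0.5239285 - 0.03070898)
N_B = 59883

59883


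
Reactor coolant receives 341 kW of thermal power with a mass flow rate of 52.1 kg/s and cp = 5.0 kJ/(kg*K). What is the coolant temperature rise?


dT = Q / (m_dot * cp)
dT = 341 / (52.1 * 5.0)
dT = 1.3090 C

1.3090


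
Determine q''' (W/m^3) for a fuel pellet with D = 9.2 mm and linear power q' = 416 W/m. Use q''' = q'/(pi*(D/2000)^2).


r = D / 2 / 1000 = 9.2 / 2 / 1000 = 0.0046 m
q''' = q' / (pi * r^2)
q''' = 416 / (pi * 0.0046^2)
q''' = 6.2579e+06 W/m^3

6.2579e+06


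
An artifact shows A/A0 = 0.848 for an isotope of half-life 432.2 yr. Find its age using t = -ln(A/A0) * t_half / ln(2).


lambda = ln(2) / t_half = ln(2) / 432.2 = 0.001603765 /yr
t = -ln(A/A0) / lambda
t = -ln(0.848) / 0.001603765
t = 102.80 yr

102.80


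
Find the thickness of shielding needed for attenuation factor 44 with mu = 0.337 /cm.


x = ln(factor) / mu
x = ln(44) / 0.337
x = 11.229 cm

11.229


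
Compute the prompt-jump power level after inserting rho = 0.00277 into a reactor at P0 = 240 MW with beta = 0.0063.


P1/P0 = beta / (beta - rho)
P1/P0 = 0.0063 / (0.0063 - 0.00277) = 1.784703
P1 = 240 * 1.784703 = 428.33 MW

428.33


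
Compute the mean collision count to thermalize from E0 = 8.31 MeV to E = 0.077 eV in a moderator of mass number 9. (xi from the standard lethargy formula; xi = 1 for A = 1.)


xi = 1 + (A-1)^2/(2A)*ln((A-1)/(A+1)) = 0.2066007 (for A = 9)
n = ln(E0/E) / xi
n = ln(8.31e6 / 0.077) / 0.2066007
n = ln(1.079221e+08) / 0.2066007 = 89.530

89.530


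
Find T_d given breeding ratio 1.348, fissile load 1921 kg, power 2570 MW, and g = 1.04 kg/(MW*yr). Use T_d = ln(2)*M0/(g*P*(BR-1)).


Breeding gain G = BR - 1 = 1.348 - 1 = 0.348
Fissile production rate = g * P * G = 1.04 * 2570 * 0.348 = 930.1344 kg/yr
T_d = ln(2) * M0 / (g * P * G)
T_d = ln(2) * 1921 / 930.1344 = 1.4316 yr

1.4316


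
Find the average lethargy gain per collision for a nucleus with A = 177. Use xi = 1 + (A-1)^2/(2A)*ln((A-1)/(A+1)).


xi = 1 + (A-1)^2/(2A) * ln((A-1)/(A+1))
xi = 1 + (177-1)^2/(2*177) * ln((177-1)/(177 +1))
xi = 0.011257

0.011257


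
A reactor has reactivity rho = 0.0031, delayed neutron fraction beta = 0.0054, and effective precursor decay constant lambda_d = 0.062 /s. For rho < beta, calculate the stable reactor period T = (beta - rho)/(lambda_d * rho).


T = (beta - rho) / (lambda_d * rho)
T = (0.0054 - 0.0031) / (0.062 * 0.0031)
T = 11.967 s

11.967


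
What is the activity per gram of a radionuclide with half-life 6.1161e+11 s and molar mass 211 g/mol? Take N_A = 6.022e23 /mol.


lambda = ln(2) / t_half = ln(2) / 6.1161e+11 = 1.133316e-12 /s
SA = lambda * N_A / M
SA = 1.133316e-12 * 6.022e23 / 211
SA = 3.2345e+09 Bq/g

3.2345e+09


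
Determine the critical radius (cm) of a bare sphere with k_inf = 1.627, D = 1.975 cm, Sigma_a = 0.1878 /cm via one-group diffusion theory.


L^2 = D / Sigma_a = 1.975 / 0.1878 = 10.51651 cm^2
B_m^2 = (k_inf - 1) / L^2 = (1.627 - 1) / 10.51651 = 0.05962054 /cm^2
For a bare sphere: B_g = pi/R, so R_c = pi / sqrt(B_m^2)
R_c = pi / sqrt(0.05962054) = 12.866 cm

12.866


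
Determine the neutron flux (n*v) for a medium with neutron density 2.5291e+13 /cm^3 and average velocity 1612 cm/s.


phi = n * v
phi = 2.5291e+13 * 1612
phi = 4.0769e+16 /cm^2/s

4.0769e+16


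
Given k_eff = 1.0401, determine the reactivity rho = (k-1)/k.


rho = (k_eff - 1) / k_eff
rho = (1.0401 - 1) / 1.0401
rho = 0.038554

0.038554


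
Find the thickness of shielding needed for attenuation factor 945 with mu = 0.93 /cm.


x = ln(factor) / mu
x = ln(945) / 0.93
x = 7.3669 cm

7.3669


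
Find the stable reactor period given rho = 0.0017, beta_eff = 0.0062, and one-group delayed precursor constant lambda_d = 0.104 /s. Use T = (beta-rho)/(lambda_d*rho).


T = (beta - rho) / (lambda_d * rho)
T = (0.0062 - 0.0017) / (0.104 * 0.0017)
T = 25.452 s

25.452


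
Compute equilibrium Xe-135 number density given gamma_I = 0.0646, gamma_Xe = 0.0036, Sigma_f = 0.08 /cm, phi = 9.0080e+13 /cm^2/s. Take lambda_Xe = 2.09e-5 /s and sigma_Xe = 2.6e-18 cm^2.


Xe_eq = (gamma_I + gamma_Xe) * Sigma_f * phi / (lambda_Xe + sigma_Xe * phi)
Numerator = (0.0646 + 0.0036) * 0.08 * 9.0080e+13 = 4.914765e+11
Denominator = 2.09e-5 + 2.6e-18 * 9.0080e+13 = 2.551080e-04
Xe_eq = 4.914765e+11 / 2.551080e-04 = 1.9265e+15 /cm^3

1.9265e+15


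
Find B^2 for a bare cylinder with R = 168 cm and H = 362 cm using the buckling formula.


B^2 = (2.405/R)^2 + (pi/H)^2
B^2 = (2.405/168)^2 + (pi/362)^2
B^2 = 2.8025e-04 /cm^2

2.8025e-04


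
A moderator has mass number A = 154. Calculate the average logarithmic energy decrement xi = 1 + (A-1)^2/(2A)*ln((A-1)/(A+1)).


xi = 1 + (A-1)^2/(2A) * ln((A-1)/(A+1))
xi = 1 + (154-1)^2/(2*154) * ln((154-1)/(154 +1))
xi = 0.012931

0.012931


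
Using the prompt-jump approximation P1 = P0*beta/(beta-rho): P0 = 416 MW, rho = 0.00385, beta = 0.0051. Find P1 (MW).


P1/P0 = beta / (beta - rho)
P1/P0 = 0.0051 / (0.0051 - 0.00385) = 4.080000
P1 = 416 * 4.080000 = 1697.3 MW

1697.3


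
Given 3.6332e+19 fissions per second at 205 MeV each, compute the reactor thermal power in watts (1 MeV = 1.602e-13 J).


P = fission_rate * E_MeV * 1.602e-13
P = 3.6332e+19 * 205 * 1.602e-13
P = 1.1932e+09 W

1.1932e+09


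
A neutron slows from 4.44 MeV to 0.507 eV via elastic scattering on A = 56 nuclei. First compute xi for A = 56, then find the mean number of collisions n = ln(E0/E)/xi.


xi = 1 + (A-1)^2/(2A)*ln((A-1)/(A+1)) = 0.03529286 (for A = 56)
n = ln(E0/E) / xi
n = ln(4.44e6 / 0.507) / 0.03529286
n = ln(8.757396e+06) / 0.03529286 = 452.94

452.94


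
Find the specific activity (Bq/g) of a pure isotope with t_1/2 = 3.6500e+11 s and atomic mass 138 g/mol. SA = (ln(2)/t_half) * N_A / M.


lambda = ln(2) / t_half = ln(2) / 3.6500e+11 = 1.899033e-12 /s
SA = lambda * N_A / M
SA = 1.899033e-12 * 6.022e23 / 138
SA = 8.2869e+09 Bq/g

8.2869e+09


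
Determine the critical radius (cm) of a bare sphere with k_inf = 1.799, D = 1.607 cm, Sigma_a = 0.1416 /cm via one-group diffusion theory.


L^2 = D / Sigma_a = 1.607 / 0.1416 = 11.34887 cm^2
B_m^2 = (k_inf - 1) / L^2 = (1.799 - 1) / 11.34887 = 0.07040349 /cm^2
For a bare sphere: B_g = pi/R, so R_c = pi / sqrt(B_m^2)
R_c = pi / sqrt(0.07040349) = 11.840 cm

11.840


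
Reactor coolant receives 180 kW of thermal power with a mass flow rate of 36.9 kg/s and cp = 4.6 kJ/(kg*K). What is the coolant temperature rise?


dT = Q / (m_dot * cp)
dT = 180 / (36.9 * 4.6)
dT = 1.0604 C

1.0604


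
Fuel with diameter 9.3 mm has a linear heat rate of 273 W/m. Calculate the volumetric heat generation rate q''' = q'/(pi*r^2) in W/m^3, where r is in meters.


r = D / 2 / 1000 = 9.3 / 2 / 1000 = 0.00465 m
q''' = q' / (pi * r^2)
q''' = 273 / (pi * 0.00465^2)
q''' = 4.0189e+06 W/m^3

4.0189e+06


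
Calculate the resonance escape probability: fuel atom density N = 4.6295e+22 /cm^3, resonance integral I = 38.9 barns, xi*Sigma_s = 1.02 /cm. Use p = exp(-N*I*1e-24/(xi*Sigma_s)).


p = exp(-N * I * 1e-24 / (xi*Sigma_s))
p = exp(-4.6295e+22 * 38.9 * 1e-24 / 1.02)
p = 0.17109

0.17109


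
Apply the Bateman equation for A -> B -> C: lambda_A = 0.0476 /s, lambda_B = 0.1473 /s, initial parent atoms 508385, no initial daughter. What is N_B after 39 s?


N_B(t) = lambda_A * N_A0 / (lambda_B - lambda_A) * [exp(-lambda_A*t) - exp(-lambda_B*t)]
exp(-0.0476*39) = 0.1562341; exp(-0.1473*39) = 0.003199694
N_B = 0.0476 * 508385 / (0.1473 - 0.0476) * (0.1562341 - 0.003199694)
N_B = 37144

37144


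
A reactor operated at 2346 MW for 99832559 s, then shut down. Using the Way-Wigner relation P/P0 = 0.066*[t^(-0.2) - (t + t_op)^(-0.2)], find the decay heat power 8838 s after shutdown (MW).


P/P0 = 0.066 * [t^(-0.2) - (t + t_op)^(-0.2)]
P/P0 = 0.066 * [8838^(-0.2) - (8838 + 99832559)^(-0.2)]
P/P0 = 0.066 * [0.1624535 - 0.02512684] = 0.009063560
P = 2346 * 0.009063560 = 21.263 MW

21.263


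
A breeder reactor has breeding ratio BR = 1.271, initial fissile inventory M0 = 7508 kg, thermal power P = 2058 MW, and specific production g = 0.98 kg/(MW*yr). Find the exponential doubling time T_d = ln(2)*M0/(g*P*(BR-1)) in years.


Breeding gain G = BR - 1 = 1.271 - 1 = 0.271
Fissile production rate = g * P * G = 0.98 * 2058 * 0.271 = 546.56364 kg/yr
T_d = ln(2) * M0 / (g * P * G)
T_d = ln(2) * 7508 / 546.56364 = 9.5216 yr

9.5216


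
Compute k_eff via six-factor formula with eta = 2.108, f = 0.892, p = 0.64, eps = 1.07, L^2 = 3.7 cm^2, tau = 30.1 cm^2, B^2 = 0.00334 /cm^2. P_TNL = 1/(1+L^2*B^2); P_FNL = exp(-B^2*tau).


k_inf = eta*f*p*eps = 2.108*0.892*0.64*1.07 = 1.287654
P_TNL = 1/(1 + L^2*B^2) = 1/(1 + 3.7*0.00334) = 0.9877929
P_FNL = exp(-B^2*tau) = exp(-0.00334*30.1) = 0.9043544
k_eff = k_inf * P_TNL * P_FNL = 1.287654 * 0.9877929 * 0.9043544
k_eff = 1.1503

1.1503


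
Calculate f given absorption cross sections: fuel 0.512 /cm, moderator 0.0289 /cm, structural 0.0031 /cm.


f = Sigma_a_fuel / (Sigma_a_fuel + Sigma_a_mod + Sigma_a_other)
f = 0.512 / (0.512 + 0.0289 + 0.0031)
f = 0.94118

0.94118


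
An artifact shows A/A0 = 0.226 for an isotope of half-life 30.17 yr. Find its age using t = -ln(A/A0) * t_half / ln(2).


lambda = ln(2) / t_half = ln(2) / 30.17 = 0.02297472 /yr
t = -ln(A/A0) / lambda
t = -ln(0.226) / 0.02297472
t = 64.733 yr

64.733


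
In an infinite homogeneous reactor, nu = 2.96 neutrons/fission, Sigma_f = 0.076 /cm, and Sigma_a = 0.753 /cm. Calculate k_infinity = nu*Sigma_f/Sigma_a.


k_inf = nu * Sigma_f / Sigma_a
k_inf = 2.96 * 0.076 / 0.753
k_inf = 0.29875

0.29875


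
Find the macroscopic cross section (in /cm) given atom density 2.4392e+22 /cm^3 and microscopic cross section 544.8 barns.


Sigma = N * sigma_barns * 1e-24
Sigma = 2.4392e+22 * 544.8 * 1e-24
Sigma = 13.289 /cm

13.289


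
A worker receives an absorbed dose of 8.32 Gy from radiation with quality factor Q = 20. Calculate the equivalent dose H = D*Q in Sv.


H = D * Q
H = 8.32 * 20
H = 166.40 Sv

166.40


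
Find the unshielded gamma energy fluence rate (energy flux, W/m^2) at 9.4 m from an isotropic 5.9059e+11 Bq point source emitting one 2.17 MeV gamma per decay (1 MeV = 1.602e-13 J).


psi = A * E * 1.602e-13 / (4*pi*r^2)
psi = 5.9059e+11 * 2.17 * 1.602e-13 / (4*pi*9.4^2)
psi = 1.8490e-04 W/m^2

1.8490e-04


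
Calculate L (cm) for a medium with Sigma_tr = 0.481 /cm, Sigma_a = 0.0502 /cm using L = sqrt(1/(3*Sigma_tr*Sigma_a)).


D = 1 / (3 * Sigma_tr) = 1 / (3 * 0.481) = 0.6930007 cm
L = sqrt(D / Sigma_a)
L = sqrt(0.6930007 / 0.0502)
L = 3.7155 cm

3.7155


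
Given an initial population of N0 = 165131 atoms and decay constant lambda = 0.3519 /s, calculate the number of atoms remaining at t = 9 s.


N = N0 * exp(-lambda * t)
N = 165131 * exp(-0.3519 * 9)
N = 6956.2

6956.2


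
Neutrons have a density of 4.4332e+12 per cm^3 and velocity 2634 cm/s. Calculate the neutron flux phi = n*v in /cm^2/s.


phi = n * v
phi = 4.4332e+12 * 2634
phi = 1.1677e+16 /cm^2/s

1.1677e+16


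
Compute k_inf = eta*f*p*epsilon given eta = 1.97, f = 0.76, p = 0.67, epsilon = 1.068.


k_inf = eta * f * p * epsilon
k_inf = 1.97 * 0.76 * 0.67 * 1.068
k_inf = 1.0713

1.0713


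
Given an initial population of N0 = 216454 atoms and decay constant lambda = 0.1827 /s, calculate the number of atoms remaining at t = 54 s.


N = N0 * exp(-lambda * t)
N = 216454 * exp(-0.1827 * 54)
N = 11.238

11.238


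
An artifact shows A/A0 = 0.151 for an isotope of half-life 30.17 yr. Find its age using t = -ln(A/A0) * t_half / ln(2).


lambda = ln(2) / t_half = ln(2) / 30.17 = 0.02297472 /yr
t = -ln(A/A0) / lambda
t = -ln(0.151) / 0.02297472
t = 82.285 yr

82.285


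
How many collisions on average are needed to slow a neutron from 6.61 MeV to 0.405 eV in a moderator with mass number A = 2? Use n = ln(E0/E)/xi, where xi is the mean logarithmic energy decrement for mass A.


xi = 1 + (A-1)^2/(2A)*ln((A-1)/(A+1)) = 0.7253469 (for A = 2)
n = ln(E0/E) / xi
n = ln(6.61e6 / 0.405) / 0.7253469
n = ln(1.632099e+07) / 0.7253469 = 22.897

22.897


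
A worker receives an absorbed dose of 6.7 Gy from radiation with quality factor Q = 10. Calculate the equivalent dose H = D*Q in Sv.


H = D * Q
H = 6.7 * 10
H = 67.000 Sv

67.000


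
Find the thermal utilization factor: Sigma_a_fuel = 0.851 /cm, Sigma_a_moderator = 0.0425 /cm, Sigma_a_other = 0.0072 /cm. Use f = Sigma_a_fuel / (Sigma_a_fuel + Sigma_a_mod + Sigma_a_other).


f = Sigma_a_fuel / (Sigma_a_fuel + Sigma_a_mod + Sigma_a_other)
f = 0.851 / (0.851 + 0.0425 + 0.0072)
f = 0.94482

0.94482


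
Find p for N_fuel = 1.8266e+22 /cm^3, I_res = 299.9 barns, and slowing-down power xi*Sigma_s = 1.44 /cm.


p = exp(-N * I * 1e-24 / (xi*Sigma_s))
p = exp(-1.8266e+22 * 299.9 * 1e-24 / 1.44)
p = 0.022278

0.022278


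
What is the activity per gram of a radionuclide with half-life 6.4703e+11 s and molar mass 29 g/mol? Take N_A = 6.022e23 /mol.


lambda = ln(2) / t_half = ln(2) / 6.4703e+11 = 1.071275e-12 /s
SA = lambda * N_A / M
SA = 1.071275e-12 * 6.022e23 / 29
SA = 2.2246e+10 Bq/g

2.2246e+10


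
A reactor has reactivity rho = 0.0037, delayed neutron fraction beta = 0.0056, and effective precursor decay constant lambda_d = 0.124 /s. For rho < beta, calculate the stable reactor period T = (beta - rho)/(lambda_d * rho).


T = (beta - rho) / (lambda_d * rho)
T = (0.0056 - 0.0037) / (0.124 * 0.0037)
T = 4.1412 s

4.1412


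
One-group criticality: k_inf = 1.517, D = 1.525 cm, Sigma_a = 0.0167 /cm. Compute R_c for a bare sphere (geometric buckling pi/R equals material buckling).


L^2 = D / Sigma_a = 1.525 / 0.0167 = 91.31737 cm^2
B_m^2 = (k_inf - 1) / L^2 = (1.517 - 1) / 91.31737 = 0.005661573 /cm^2
For a bare sphere: B_g = pi/R, so R_c = pi / sqrt(B_m^2)
R_c = pi / sqrt(0.005661573) = 41.752 cm

41.752


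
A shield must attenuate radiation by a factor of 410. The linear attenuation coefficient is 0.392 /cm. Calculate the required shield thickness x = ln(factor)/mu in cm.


x = ln(factor) / mu
x = ln(410) / 0.392
x = 15.347 cm

15.347


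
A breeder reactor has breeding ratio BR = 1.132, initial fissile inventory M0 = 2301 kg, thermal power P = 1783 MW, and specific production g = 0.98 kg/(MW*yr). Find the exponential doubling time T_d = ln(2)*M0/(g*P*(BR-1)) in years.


Breeding gain G = BR - 1 = 1.132 - 1 = 0.132
Fissile production rate = g * P * G = 0.98 * 1783 * 0.132 = 230.64888 kg/yr
T_d = ln(2) * M0 / (g * P * G)
T_d = ln(2) * 2301 / 230.64888 = 6.9150 yr

6.9150


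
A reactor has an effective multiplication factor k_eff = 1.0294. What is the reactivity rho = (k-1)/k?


rho = (k_eff - 1) / k_eff
rho = (1.0294 - 1) / 1.0294
rho = 0.028560

0.028560


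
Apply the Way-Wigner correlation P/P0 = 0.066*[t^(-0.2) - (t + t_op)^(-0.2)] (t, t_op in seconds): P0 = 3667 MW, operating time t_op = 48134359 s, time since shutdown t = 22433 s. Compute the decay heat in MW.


P/P0 = 0.066 * [t^(-0.2) - (t + t_op)^(-0.2)]
P/P0 = 0.066 * [22433^(-0.2) - (22433 + 48134359)^(-0.2)]
P/P0 = 0.066 * [0.1348412 - 0.02907157] = 0.006980796
P = 3667 * 0.006980796 = 25.599 MW

25.599


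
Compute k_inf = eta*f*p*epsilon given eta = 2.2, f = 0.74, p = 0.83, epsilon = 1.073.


k_inf = eta * f * p * epsilon
k_inf = 2.2 * 0.74 * 0.83 * 1.073
k_inf = 1.4499

1.4499


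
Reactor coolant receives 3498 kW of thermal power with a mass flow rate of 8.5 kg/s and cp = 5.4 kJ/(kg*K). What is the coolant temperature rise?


dT = Q / (m_dot * cp)
dT = 3498 / (8.5 * 5.4)
dT = 76.209 C

76.209


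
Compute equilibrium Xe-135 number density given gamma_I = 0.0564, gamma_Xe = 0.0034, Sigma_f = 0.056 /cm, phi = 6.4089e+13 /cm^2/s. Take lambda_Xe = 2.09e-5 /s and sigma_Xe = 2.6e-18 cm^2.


Xe_eq = (gamma_I + gamma_Xe) * Sigma_f * phi / (lambda_Xe + sigma_Xe * phi)
Numerator = (0.0564 + 0.0034) * 0.056 * 6.4089e+13 = 2.146212e+11
Denominator = 2.09e-5 + 2.6e-18 * 6.4089e+13 = 1.875314e-04
Xe_eq = 2.146212e+11 / 1.875314e-04 = 1.1445e+15 /cm^3

1.1445e+15


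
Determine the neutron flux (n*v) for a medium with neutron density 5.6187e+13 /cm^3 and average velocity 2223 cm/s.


phi = n * v
phi = 5.6187e+13 * 2223
phi = 1.2490e+17 /cm^2/s

1.2490e+17


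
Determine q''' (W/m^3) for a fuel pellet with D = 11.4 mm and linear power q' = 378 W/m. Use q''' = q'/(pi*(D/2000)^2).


r = D / 2 / 1000 = 11.4 / 2 / 1000 = 0.0057 m
q''' = q' / (pi * r^2)
q''' = 378 / (pi * 0.0057^2)
q''' = 3.7033e+06 W/m^3

3.7033e+06


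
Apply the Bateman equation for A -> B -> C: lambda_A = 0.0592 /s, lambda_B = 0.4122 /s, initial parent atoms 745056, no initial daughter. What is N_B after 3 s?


N_B(t) = lambda_A * N_A0 / (lambda_B - lambda_A) * [exp(-lambda_A*t) - exp(-lambda_B*t)]
exp(-0.0592*3) = 0.8372773; exp(-0.4122*3) = 0.2903698
N_B = 0.0592 * 745056 / (0.4122 - 0.0592) * (0.8372773 - 0.2903698)
N_B = 68336

68336


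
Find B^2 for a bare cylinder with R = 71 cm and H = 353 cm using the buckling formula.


B^2 = (2.405/R)^2 + (pi/H)^2
B^2 = (2.405/71)^2 + (pi/353)^2
B^2 = 0.0012266 /cm^2

0.0012266


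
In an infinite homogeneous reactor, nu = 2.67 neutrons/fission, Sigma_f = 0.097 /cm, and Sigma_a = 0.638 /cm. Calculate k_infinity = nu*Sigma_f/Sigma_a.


k_inf = nu * Sigma_f / Sigma_a
k_inf = 2.67 * 0.097 / 0.638
k_inf = 0.40594

0.40594


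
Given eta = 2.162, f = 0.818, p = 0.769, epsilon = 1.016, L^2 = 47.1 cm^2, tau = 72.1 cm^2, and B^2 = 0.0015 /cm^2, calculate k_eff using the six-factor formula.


k_inf = eta*f*p*eps = 2.162*0.818*0.769*1.016 = 1.381749
P_TNL = 1/(1 + L^2*B^2) = 1/(1 + 47.1*0.0015) = 0.9340120
P_FNL = exp(-B^2*tau) = exp(-0.0015*72.1) = 0.8974930
k_eff = k_inf * P_TNL * P_FNL = 1.381749 * 0.9340120 * 0.8974930
k_eff = 1.1583

1.1583
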